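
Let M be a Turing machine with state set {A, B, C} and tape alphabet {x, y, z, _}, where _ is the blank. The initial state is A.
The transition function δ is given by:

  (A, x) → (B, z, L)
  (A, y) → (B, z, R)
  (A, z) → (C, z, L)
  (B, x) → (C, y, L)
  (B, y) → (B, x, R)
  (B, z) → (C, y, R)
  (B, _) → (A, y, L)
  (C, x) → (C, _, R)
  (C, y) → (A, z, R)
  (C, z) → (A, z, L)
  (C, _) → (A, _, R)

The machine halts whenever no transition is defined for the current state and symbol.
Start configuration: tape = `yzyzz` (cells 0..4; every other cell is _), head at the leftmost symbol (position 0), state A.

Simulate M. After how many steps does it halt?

14

state=A head=0 tape=[y]zyzz__   (A,y)→(B,z,R)
state=B head=1 tape=z[z]yzz__   (B,z)→(C,y,R)
state=C head=2 tape=zy[y]zz__   (C,y)→(A,z,R)
state=A head=3 tape=zyz[z]z__   (A,z)→(C,z,L)
state=C head=2 tape=zy[z]zz__   (C,z)→(A,z,L)
state=A head=1 tape=z[y]zzz__   (A,y)→(B,z,R)
state=B head=2 tape=zz[z]zz__   (B,z)→(C,y,R)
state=C head=3 tape=zzy[z]z__   (C,z)→(A,z,L)
state=A head=2 tape=zz[y]zz__   (A,y)→(B,z,R)
state=B head=3 tape=zzz[z]z__   (B,z)→(C,y,R)
state=C head=4 tape=zzzy[z]__   (C,z)→(A,z,L)
state=A head=3 tape=zzz[y]z__   (A,y)→(B,z,R)
state=B head=4 tape=zzzz[z]__   (B,z)→(C,y,R)
state=C head=5 tape=zzzzy[_]_   (C,_)→(A,_,R)
state=A head=6 tape=zzzzy_[_]
M halts after 14 transitions.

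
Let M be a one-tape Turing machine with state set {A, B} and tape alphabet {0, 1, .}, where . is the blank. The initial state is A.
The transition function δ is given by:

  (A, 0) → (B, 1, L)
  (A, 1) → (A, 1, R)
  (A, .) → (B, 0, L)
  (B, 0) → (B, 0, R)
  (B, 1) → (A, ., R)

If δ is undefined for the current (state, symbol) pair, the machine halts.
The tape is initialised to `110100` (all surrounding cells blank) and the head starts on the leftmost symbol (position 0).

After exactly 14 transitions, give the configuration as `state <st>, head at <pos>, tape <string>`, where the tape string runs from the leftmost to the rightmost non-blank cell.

state A, head at 6, tape 1.1...0

state=A head=0 tape=[1]10100.   (A,1)→(A,1,R)
state=A head=1 tape=1[1]0100.   (A,1)→(A,1,R)
state=A head=2 tape=11[0]100.   (A,0)→(B,1,L)
state=B head=1 tape=1[1]1100.   (B,1)→(A,.,R)
state=A head=2 tape=1.[1]100.   (A,1)→(A,1,R)
state=A head=3 tape=1.1[1]00.   (A,1)→(A,1,R)
state=A head=4 tape=1.11[0]0.   (A,0)→(B,1,L)
state=B head=3 tape=1.1[1]10.   (B,1)→(A,.,R)
state=A head=4 tape=1.1.[1]0.   (A,1)→(A,1,R)
state=A head=5 tape=1.1.1[0].   (A,0)→(B,1,L)
state=B head=4 tape=1.1.[1]1.   (B,1)→(A,.,R)
state=A head=5 tape=1.1..[1].   (A,1)→(A,1,R)
state=A head=6 tape=1.1..1[.]   (A,.)→(B,0,L)
state=B head=5 tape=1.1..[1]0   (B,1)→(A,.,R)
state=A head=6 tape=1.1...[0]
After 14 steps: state A, head at 6, tape 1.1...0.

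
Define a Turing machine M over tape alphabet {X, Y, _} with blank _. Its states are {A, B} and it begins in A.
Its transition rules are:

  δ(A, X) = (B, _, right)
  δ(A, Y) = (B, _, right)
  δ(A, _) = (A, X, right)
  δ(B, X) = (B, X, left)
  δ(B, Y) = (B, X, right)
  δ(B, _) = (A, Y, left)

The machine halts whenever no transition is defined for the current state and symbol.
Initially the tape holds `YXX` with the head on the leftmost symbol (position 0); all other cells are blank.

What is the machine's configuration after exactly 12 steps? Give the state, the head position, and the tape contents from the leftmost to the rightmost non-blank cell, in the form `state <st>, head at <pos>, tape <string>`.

state=A head=0 tape=__[Y]XX   (A,Y)→(B,_,right)
state=B head=1 tape=___[X]X   (B,X)→(B,X,left)
state=B head=0 tape=__[_]XX   (B,_)→(A,Y,left)
state=A head=-1 tape=_[_]YXX   (A,_)→(A,X,right)
state=A head=0 tape=_X[Y]XX   (A,Y)→(B,_,right)
state=B head=1 tape=_X_[X]X   (B,X)→(B,X,left)
state=B head=0 tape=_X[_]XX   (B,_)→(A,Y,left)
state=A head=-1 tape=_[X]YXX   (A,X)→(B,_,right)
state=B head=0 tape=__[Y]XX   (B,Y)→(B,X,right)
state=B head=1 tape=__X[X]X   (B,X)→(B,X,left)
state=B head=0 tape=__[X]XX   (B,X)→(B,X,left)
state=B head=-1 tape=_[_]XXX   (B,_)→(A,Y,left)
state=A head=-2 tape=[_]YXXX
After 12 steps: state A, head at -2, tape YXXX.

state A, head at -2, tape YXXX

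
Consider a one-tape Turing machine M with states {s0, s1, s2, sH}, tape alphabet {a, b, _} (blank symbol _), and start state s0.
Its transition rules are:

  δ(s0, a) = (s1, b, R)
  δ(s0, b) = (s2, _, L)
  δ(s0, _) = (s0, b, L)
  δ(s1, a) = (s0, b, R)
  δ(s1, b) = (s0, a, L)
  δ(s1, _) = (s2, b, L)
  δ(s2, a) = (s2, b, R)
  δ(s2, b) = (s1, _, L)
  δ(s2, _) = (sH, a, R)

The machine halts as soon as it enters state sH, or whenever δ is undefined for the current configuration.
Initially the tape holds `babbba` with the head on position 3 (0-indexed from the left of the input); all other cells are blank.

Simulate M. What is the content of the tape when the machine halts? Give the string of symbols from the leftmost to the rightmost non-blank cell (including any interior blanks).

ab__b_ba

s0 | __bab[b]ba   read b → write _, move L, go to s2
s2 | __ba[b]_ba   read b → write _, move L, go to s1
s1 | __b[a]__ba   read a → write b, move R, go to s0
s0 | __bb[_]_ba   read _ → write b, move L, go to s0
s0 | __b[b]b_ba   read b → write _, move L, go to s2
s2 | __[b]_b_ba   read b → write _, move L, go to s1
s1 | _[_]__b_ba   read _ → write b, move L, go to s2
s2 | [_]b__b_ba   read _ → write a, move R, go to sH
sH | a[b]__b_ba
The non-blank tape span at halt is ab__b_ba.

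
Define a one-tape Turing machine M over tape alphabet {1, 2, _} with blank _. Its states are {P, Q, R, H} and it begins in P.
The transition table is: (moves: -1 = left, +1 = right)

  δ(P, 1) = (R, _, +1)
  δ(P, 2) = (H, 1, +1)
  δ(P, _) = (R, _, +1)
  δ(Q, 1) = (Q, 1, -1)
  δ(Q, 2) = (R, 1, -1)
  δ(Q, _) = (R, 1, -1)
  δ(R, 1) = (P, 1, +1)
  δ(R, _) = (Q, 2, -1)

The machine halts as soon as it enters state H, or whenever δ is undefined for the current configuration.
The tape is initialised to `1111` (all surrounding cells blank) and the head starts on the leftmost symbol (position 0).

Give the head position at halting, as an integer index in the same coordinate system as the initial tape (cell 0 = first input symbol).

P | [1]111__   read 1 → write _, move +1, go to R
R | _[1]11__   read 1 → write 1, move +1, go to P
P | _1[1]1__   read 1 → write _, move +1, go to R
R | _1_[1]__   read 1 → write 1, move +1, go to P
P | _1_1[_]_   read _ → write _, move +1, go to R
R | _1_1_[_]   read _ → write 2, move -1, go to Q
Q | _1_1[_]2   read _ → write 1, move -1, go to R
R | _1_[1]12   read 1 → write 1, move +1, go to P
P | _1_1[1]2   read 1 → write _, move +1, go to R
R | _1_1_[2]
At halt the head is at cell 5.

5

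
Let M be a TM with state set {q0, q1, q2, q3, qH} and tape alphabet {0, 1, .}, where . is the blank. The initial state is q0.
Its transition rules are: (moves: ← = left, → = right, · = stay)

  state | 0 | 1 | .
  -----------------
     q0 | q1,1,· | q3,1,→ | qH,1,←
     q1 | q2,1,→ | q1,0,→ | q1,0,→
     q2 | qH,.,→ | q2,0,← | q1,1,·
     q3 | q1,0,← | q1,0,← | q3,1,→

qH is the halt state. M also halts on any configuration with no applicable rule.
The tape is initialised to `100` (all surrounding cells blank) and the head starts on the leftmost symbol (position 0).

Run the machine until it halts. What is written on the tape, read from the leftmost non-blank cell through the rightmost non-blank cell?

q0 | [1]00.   read 1 → write 1, move →, go to q3
q3 | 1[0]0.   read 0 → write 0, move ←, go to q1
q1 | [1]00.   read 1 → write 0, move →, go to q1
q1 | 0[0]0.   read 0 → write 1, move →, go to q2
q2 | 01[0].   read 0 → write ., move →, go to qH
qH | 01.[.]
The non-blank tape span at halt is 01.

01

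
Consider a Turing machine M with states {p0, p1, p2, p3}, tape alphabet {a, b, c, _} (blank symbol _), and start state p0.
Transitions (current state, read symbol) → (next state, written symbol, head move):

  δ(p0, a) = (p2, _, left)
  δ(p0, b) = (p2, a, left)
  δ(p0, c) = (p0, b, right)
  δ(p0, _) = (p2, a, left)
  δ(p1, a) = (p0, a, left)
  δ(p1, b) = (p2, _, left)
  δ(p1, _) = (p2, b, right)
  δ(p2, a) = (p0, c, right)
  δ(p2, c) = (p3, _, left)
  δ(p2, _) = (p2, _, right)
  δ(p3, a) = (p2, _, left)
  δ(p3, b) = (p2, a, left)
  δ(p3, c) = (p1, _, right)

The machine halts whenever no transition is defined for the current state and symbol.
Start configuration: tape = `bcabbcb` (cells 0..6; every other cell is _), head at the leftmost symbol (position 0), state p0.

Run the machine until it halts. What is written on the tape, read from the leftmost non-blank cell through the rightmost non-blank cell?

cb_bbcb

state=p0 head=0 tape=_[b]cabbcb   (p0,b)→(p2,a,left)
state=p2 head=-1 tape=[_]acabbcb   (p2,_)→(p2,_,right)
state=p2 head=0 tape=_[a]cabbcb   (p2,a)→(p0,c,right)
state=p0 head=1 tape=_c[c]abbcb   (p0,c)→(p0,b,right)
state=p0 head=2 tape=_cb[a]bbcb   (p0,a)→(p2,_,left)
state=p2 head=1 tape=_c[b]_bbcb
The non-blank tape span at halt is cb_bbcb.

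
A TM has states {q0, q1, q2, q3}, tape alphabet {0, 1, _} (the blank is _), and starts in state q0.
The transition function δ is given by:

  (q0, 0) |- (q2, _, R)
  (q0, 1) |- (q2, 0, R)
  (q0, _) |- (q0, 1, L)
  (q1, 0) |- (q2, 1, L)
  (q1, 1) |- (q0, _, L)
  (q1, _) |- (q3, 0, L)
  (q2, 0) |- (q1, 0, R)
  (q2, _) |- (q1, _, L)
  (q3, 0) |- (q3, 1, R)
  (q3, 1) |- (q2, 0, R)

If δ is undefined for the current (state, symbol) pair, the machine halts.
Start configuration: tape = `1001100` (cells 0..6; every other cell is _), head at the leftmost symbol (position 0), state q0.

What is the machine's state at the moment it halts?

q3

state=q0 head=0 tape=[1]001100   (q0,1)→(q2,0,R)
state=q2 head=1 tape=0[0]01100   (q2,0)→(q1,0,R)
state=q1 head=2 tape=00[0]1100   (q1,0)→(q2,1,L)
state=q2 head=1 tape=0[0]11100   (q2,0)→(q1,0,R)
state=q1 head=2 tape=00[1]1100   (q1,1)→(q0,_,L)
state=q0 head=1 tape=0[0]_1100   (q0,0)→(q2,_,R)
state=q2 head=2 tape=0_[_]1100   (q2,_)→(q1,_,L)
state=q1 head=1 tape=0[_]_1100   (q1,_)→(q3,0,L)
state=q3 head=0 tape=[0]0_1100   (q3,0)→(q3,1,R)
state=q3 head=1 tape=1[0]_1100   (q3,0)→(q3,1,R)
state=q3 head=2 tape=11[_]1100
No transition is defined for (q3, _); M halts in state q3.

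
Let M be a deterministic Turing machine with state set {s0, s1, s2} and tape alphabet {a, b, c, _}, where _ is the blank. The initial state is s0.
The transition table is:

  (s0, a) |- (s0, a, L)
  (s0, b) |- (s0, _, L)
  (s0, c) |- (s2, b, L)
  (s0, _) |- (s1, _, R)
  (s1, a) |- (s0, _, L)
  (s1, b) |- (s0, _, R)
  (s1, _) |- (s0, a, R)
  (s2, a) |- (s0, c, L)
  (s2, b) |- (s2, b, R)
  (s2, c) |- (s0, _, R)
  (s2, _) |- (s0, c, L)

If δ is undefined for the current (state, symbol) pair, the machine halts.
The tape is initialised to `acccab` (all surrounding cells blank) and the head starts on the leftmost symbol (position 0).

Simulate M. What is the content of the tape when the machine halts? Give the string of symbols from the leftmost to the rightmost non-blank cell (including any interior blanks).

state=s0 head=0 tape=_[a]cccab   (s0,a)→(s0,a,L)
state=s0 head=-1 tape=[_]acccab   (s0,_)→(s1,_,R)
state=s1 head=0 tape=_[a]cccab   (s1,a)→(s0,_,L)
state=s0 head=-1 tape=[_]_cccab   (s0,_)→(s1,_,R)
state=s1 head=0 tape=_[_]cccab   (s1,_)→(s0,a,R)
state=s0 head=1 tape=_a[c]ccab   (s0,c)→(s2,b,L)
state=s2 head=0 tape=_[a]bccab   (s2,a)→(s0,c,L)
state=s0 head=-1 tape=[_]cbccab   (s0,_)→(s1,_,R)
state=s1 head=0 tape=_[c]bccab
The non-blank tape span at halt is cbccab.

cbccab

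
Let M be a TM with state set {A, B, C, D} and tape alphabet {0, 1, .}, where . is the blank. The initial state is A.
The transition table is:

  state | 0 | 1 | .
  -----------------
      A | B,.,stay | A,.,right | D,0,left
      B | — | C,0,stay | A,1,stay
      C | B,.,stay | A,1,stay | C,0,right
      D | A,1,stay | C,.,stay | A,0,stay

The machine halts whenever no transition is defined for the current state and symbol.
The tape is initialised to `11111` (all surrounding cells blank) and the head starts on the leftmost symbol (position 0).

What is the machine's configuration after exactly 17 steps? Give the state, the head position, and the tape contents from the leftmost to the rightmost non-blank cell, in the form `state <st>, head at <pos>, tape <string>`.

A | [1]1111..   read 1 → write ., move right, go to A
A | .[1]111..   read 1 → write ., move right, go to A
A | ..[1]11..   read 1 → write ., move right, go to A
A | ...[1]1..   read 1 → write ., move right, go to A
A | ....[1]..   read 1 → write ., move right, go to A
A | .....[.].   read . → write 0, move left, go to D
D | ....[.]0.   read . → write 0, move stay, go to A
A | ....[0]0.   read 0 → write ., move stay, go to B
B | ....[.]0.   read . → write 1, move stay, go to A
A | ....[1]0.   read 1 → write ., move right, go to A
A | .....[0].   read 0 → write ., move stay, go to B
B | .....[.].   read . → write 1, move stay, go to A
A | .....[1].   read 1 → write ., move right, go to A
A | ......[.]   read . → write 0, move left, go to D
D | .....[.]0   read . → write 0, move stay, go to A
A | .....[0]0   read 0 → write ., move stay, go to B
B | .....[.]0   read . → write 1, move stay, go to A
A | .....[1]0
After 17 steps: state A, head at 5, tape 10.

state A, head at 5, tape 10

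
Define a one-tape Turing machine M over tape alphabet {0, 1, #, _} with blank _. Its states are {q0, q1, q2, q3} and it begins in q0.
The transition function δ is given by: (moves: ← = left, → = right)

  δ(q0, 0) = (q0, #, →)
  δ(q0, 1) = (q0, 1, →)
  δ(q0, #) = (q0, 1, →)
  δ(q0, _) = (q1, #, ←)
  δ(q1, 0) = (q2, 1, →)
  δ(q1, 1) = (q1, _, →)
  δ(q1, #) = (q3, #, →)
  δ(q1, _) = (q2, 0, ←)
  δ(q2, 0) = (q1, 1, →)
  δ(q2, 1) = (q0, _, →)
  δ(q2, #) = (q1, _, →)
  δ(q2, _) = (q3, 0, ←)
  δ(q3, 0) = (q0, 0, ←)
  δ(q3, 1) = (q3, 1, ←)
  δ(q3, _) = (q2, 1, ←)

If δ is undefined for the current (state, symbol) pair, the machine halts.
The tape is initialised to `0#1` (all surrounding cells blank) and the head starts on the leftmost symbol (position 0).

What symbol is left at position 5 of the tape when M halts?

0

state=q0 head=0 tape=[0]#1___   (q0,0)→(q0,#,→)
state=q0 head=1 tape=#[#]1___   (q0,#)→(q0,1,→)
state=q0 head=2 tape=#1[1]___   (q0,1)→(q0,1,→)
state=q0 head=3 tape=#11[_]__   (q0,_)→(q1,#,←)
state=q1 head=2 tape=#1[1]#__   (q1,1)→(q1,_,→)
state=q1 head=3 tape=#1_[#]__   (q1,#)→(q3,#,→)
state=q3 head=4 tape=#1_#[_]_   (q3,_)→(q2,1,←)
state=q2 head=3 tape=#1_[#]1_   (q2,#)→(q1,_,→)
state=q1 head=4 tape=#1__[1]_   (q1,1)→(q1,_,→)
state=q1 head=5 tape=#1___[_]   (q1,_)→(q2,0,←)
state=q2 head=4 tape=#1__[_]0   (q2,_)→(q3,0,←)
state=q3 head=3 tape=#1_[_]00   (q3,_)→(q2,1,←)
state=q2 head=2 tape=#1[_]100   (q2,_)→(q3,0,←)
state=q3 head=1 tape=#[1]0100   (q3,1)→(q3,1,←)
state=q3 head=0 tape=[#]10100
Cell 5 holds 0 when M halts.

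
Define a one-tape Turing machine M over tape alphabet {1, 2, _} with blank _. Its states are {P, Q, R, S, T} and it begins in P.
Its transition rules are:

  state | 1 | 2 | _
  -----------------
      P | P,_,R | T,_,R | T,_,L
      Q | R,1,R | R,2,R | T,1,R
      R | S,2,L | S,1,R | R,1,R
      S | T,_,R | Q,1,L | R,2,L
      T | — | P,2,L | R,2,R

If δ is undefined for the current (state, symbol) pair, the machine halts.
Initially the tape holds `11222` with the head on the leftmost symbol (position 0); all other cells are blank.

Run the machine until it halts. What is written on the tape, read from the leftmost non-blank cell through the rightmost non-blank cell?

P | [1]1222   read 1 → write _, move R, go to P
P | _[1]222   read 1 → write _, move R, go to P
P | __[2]22   read 2 → write _, move R, go to T
T | ___[2]2   read 2 → write 2, move L, go to P
P | __[_]22   read _ → write _, move L, go to T
T | _[_]_22   read _ → write 2, move R, go to R
R | _2[_]22   read _ → write 1, move R, go to R
R | _21[2]2   read 2 → write 1, move R, go to S
S | _211[2]   read 2 → write 1, move L, go to Q
Q | _21[1]1   read 1 → write 1, move R, go to R
R | _211[1]   read 1 → write 2, move L, go to S
S | _21[1]2   read 1 → write _, move R, go to T
T | _21_[2]   read 2 → write 2, move L, go to P
P | _21[_]2   read _ → write _, move L, go to T
T | _2[1]_2
The non-blank tape span at halt is 21_2.

21_2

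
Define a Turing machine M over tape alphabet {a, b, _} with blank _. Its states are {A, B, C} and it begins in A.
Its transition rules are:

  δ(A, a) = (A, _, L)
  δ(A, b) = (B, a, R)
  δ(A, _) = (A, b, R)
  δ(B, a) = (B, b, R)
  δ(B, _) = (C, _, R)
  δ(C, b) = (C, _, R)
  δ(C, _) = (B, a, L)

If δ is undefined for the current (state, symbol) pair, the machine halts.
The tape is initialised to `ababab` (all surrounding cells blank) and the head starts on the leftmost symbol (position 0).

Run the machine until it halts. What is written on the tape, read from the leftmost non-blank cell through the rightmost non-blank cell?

bbabbab

A | _[a]babab   read a → write _, move L, go to A
A | [_]_babab   read _ → write b, move R, go to A
A | b[_]babab   read _ → write b, move R, go to A
A | bb[b]abab   read b → write a, move R, go to B
B | bba[a]bab   read a → write b, move R, go to B
B | bbab[b]ab
The non-blank tape span at halt is bbabbab.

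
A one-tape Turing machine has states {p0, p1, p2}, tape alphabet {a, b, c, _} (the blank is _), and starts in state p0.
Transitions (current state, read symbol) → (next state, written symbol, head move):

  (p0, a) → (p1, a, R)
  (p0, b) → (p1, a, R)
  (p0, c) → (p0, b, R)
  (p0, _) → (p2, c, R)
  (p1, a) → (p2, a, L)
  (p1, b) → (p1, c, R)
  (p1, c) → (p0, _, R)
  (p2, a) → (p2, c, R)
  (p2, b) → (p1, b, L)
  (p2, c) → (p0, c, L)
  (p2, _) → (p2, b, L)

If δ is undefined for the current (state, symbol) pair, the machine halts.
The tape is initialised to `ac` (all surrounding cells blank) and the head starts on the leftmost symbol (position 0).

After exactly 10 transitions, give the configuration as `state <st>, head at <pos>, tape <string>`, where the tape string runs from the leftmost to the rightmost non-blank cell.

state=p0 head=0 tape=[a]c___   (p0,a)→(p1,a,R)
state=p1 head=1 tape=a[c]___   (p1,c)→(p0,_,R)
state=p0 head=2 tape=a_[_]__   (p0,_)→(p2,c,R)
state=p2 head=3 tape=a_c[_]_   (p2,_)→(p2,b,L)
state=p2 head=2 tape=a_[c]b_   (p2,c)→(p0,c,L)
state=p0 head=1 tape=a[_]cb_   (p0,_)→(p2,c,R)
state=p2 head=2 tape=ac[c]b_   (p2,c)→(p0,c,L)
state=p0 head=1 tape=a[c]cb_   (p0,c)→(p0,b,R)
state=p0 head=2 tape=ab[c]b_   (p0,c)→(p0,b,R)
state=p0 head=3 tape=abb[b]_   (p0,b)→(p1,a,R)
state=p1 head=4 tape=abba[_]
After 10 steps: state p1, head at 4, tape abba.

state p1, head at 4, tape abba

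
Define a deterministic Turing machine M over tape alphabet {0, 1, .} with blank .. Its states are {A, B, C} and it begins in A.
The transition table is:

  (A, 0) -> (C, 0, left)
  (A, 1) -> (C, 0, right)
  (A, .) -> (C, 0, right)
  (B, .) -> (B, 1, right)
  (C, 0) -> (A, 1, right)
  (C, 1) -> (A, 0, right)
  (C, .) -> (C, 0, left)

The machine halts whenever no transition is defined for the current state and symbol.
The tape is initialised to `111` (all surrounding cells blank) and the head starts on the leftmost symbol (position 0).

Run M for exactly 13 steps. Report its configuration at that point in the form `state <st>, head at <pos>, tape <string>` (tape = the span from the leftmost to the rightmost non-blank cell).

state=A head=0 tape=[1]11.   (A,1)→(C,0,right)
state=C head=1 tape=0[1]1.   (C,1)→(A,0,right)
state=A head=2 tape=00[1].   (A,1)→(C,0,right)
state=C head=3 tape=000[.]   (C,.)→(C,0,left)
state=C head=2 tape=00[0]0   (C,0)→(A,1,right)
state=A head=3 tape=001[0]   (A,0)→(C,0,left)
state=C head=2 tape=00[1]0   (C,1)→(A,0,right)
state=A head=3 tape=000[0]   (A,0)→(C,0,left)
state=C head=2 tape=00[0]0   (C,0)→(A,1,right)
state=A head=3 tape=001[0]   (A,0)→(C,0,left)
state=C head=2 tape=00[1]0   (C,1)→(A,0,right)
state=A head=3 tape=000[0]   (A,0)→(C,0,left)
state=C head=2 tape=00[0]0   (C,0)→(A,1,right)
state=A head=3 tape=001[0]
After 13 steps: state A, head at 3, tape 0010.

state A, head at 3, tape 0010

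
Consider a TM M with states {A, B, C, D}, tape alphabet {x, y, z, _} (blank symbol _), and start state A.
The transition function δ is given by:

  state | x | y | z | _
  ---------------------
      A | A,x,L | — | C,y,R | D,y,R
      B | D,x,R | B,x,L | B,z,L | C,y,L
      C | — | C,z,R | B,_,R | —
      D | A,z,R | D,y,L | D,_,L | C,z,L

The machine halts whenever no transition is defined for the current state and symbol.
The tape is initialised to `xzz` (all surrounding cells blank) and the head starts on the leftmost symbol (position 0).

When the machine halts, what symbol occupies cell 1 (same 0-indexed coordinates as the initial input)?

state=A head=0 tape=_[x]zz_   (A,x)→(A,x,L)
state=A head=-1 tape=[_]xzz_   (A,_)→(D,y,R)
state=D head=0 tape=y[x]zz_   (D,x)→(A,z,R)
state=A head=1 tape=yz[z]z_   (A,z)→(C,y,R)
state=C head=2 tape=yzy[z]_   (C,z)→(B,_,R)
state=B head=3 tape=yzy_[_]   (B,_)→(C,y,L)
state=C head=2 tape=yzy[_]y
Cell 1 holds y when M halts.

y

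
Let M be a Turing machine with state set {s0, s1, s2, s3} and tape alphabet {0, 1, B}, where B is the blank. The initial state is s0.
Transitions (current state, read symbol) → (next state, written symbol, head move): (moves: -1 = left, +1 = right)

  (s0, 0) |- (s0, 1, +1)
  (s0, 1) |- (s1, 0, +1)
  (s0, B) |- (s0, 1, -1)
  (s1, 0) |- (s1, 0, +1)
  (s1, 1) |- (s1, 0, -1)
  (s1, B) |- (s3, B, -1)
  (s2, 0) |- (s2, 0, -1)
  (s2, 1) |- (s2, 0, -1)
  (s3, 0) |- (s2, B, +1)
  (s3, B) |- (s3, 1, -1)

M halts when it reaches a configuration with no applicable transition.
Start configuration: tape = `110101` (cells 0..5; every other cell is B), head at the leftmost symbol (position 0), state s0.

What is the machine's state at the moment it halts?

s2

s0 | [1]10101B   read 1 → write 0, move +1, go to s1
s1 | 0[1]0101B   read 1 → write 0, move -1, go to s1
s1 | [0]00101B   read 0 → write 0, move +1, go to s1
s1 | 0[0]0101B   read 0 → write 0, move +1, go to s1
s1 | 00[0]101B   read 0 → write 0, move +1, go to s1
s1 | 000[1]01B   read 1 → write 0, move -1, go to s1
s1 | 00[0]001B   read 0 → write 0, move +1, go to s1
s1 | 000[0]01B   read 0 → write 0, move +1, go to s1
s1 | 0000[0]1B   read 0 → write 0, move +1, go to s1
s1 | 00000[1]B   read 1 → write 0, move -1, go to s1
s1 | 0000[0]0B   read 0 → write 0, move +1, go to s1
s1 | 00000[0]B   read 0 → write 0, move +1, go to s1
s1 | 000000[B]   read B → write B, move -1, go to s3
s3 | 00000[0]B   read 0 → write B, move +1, go to s2
s2 | 00000B[B]
No transition is defined for (s2, B); M halts in state s2.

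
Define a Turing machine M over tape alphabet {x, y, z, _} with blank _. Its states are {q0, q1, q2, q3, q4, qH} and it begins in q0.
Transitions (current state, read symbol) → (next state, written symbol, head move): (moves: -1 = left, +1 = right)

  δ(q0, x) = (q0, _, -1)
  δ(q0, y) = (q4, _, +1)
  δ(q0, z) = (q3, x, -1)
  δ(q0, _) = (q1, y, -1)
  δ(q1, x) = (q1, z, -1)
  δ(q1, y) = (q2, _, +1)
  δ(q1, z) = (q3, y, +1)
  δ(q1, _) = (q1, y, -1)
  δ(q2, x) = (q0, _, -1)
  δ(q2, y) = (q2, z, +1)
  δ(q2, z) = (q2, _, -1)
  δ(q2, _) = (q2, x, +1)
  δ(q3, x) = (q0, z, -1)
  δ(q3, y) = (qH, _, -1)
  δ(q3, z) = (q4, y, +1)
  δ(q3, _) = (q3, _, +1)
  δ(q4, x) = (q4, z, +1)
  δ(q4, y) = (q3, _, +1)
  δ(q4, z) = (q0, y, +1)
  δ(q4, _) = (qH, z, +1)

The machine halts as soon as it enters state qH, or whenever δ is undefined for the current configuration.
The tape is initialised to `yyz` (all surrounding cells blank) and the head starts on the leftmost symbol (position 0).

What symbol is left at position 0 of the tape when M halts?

_

state=q0 head=0 tape=[y]yz__   (q0,y)→(q4,_,+1)
state=q4 head=1 tape=_[y]z__   (q4,y)→(q3,_,+1)
state=q3 head=2 tape=__[z]__   (q3,z)→(q4,y,+1)
state=q4 head=3 tape=__y[_]_   (q4,_)→(qH,z,+1)
state=qH head=4 tape=__yz[_]
Cell 0 holds _ when M halts.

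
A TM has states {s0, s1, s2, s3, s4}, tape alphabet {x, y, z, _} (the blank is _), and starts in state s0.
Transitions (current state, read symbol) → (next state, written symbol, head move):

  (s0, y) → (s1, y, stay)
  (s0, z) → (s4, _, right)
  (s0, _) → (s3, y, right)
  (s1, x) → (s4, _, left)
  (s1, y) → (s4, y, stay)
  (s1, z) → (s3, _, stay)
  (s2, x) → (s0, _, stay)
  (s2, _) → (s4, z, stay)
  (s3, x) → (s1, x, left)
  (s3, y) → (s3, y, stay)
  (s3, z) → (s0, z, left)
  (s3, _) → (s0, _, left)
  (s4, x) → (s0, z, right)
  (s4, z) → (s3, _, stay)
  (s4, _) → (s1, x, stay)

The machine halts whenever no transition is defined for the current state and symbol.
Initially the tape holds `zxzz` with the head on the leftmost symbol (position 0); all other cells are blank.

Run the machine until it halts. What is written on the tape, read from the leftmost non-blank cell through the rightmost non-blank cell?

state=s0 head=0 tape=[z]xzz   (s0,z)→(s4,_,right)
state=s4 head=1 tape=_[x]zz   (s4,x)→(s0,z,right)
state=s0 head=2 tape=_z[z]z   (s0,z)→(s4,_,right)
state=s4 head=3 tape=_z_[z]   (s4,z)→(s3,_,stay)
state=s3 head=3 tape=_z_[_]   (s3,_)→(s0,_,left)
state=s0 head=2 tape=_z[_]_   (s0,_)→(s3,y,right)
state=s3 head=3 tape=_zy[_]   (s3,_)→(s0,_,left)
state=s0 head=2 tape=_z[y]_   (s0,y)→(s1,y,stay)
state=s1 head=2 tape=_z[y]_   (s1,y)→(s4,y,stay)
state=s4 head=2 tape=_z[y]_
The non-blank tape span at halt is zy.

zy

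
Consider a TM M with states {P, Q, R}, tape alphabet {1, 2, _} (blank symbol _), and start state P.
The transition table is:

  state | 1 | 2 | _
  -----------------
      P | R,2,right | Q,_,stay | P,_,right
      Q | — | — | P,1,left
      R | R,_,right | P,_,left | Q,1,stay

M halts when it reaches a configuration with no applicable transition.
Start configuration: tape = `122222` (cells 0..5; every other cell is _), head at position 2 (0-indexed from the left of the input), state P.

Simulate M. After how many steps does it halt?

20

P | 12[2]222   read 2 → write _, move stay, go to Q
Q | 12[_]222   read _ → write 1, move left, go to P
P | 1[2]1222   read 2 → write _, move stay, go to Q
Q | 1[_]1222   read _ → write 1, move left, go to P
P | [1]11222   read 1 → write 2, move right, go to R
R | 2[1]1222   read 1 → write _, move right, go to R
R | 2_[1]222   read 1 → write _, move right, go to R
R | 2__[2]22   read 2 → write _, move left, go to P
P | 2_[_]_22   read _ → write _, move right, go to P
P | 2__[_]22   read _ → write _, move right, go to P
P | 2___[2]2   read 2 → write _, move stay, go to Q
Q | 2___[_]2   read _ → write 1, move left, go to P
P | 2__[_]12   read _ → write _, move right, go to P
P | 2___[1]2   read 1 → write 2, move right, go to R
R | 2___2[2]   read 2 → write _, move left, go to P
P | 2___[2]_   read 2 → write _, move stay, go to Q
Q | 2___[_]_   read _ → write 1, move left, go to P
P | 2__[_]1_   read _ → write _, move right, go to P
P | 2___[1]_   read 1 → write 2, move right, go to R
R | 2___2[_]   read _ → write 1, move stay, go to Q
Q | 2___2[1]
M halts after 20 transitions.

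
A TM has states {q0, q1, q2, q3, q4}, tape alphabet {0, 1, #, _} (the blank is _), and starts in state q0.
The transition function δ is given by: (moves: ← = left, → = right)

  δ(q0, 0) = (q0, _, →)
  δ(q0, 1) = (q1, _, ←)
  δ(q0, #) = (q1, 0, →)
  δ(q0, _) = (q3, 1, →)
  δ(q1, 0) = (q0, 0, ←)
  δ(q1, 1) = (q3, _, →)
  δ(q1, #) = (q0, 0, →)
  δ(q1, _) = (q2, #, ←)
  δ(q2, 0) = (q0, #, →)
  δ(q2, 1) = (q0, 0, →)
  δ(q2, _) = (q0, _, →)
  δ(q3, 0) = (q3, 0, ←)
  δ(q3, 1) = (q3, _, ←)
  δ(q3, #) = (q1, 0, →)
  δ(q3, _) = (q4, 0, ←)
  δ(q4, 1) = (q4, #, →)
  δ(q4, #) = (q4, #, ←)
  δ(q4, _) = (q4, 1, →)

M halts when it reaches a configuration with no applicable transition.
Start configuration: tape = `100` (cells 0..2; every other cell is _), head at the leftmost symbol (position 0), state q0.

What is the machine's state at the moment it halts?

q4

state=q0 head=0 tape=__[1]00__   (q0,1)→(q1,_,←)
state=q1 head=-1 tape=_[_]_00__   (q1,_)→(q2,#,←)
state=q2 head=-2 tape=[_]#_00__   (q2,_)→(q0,_,→)
state=q0 head=-1 tape=_[#]_00__   (q0,#)→(q1,0,→)
state=q1 head=0 tape=_0[_]00__   (q1,_)→(q2,#,←)
state=q2 head=-1 tape=_[0]#00__   (q2,0)→(q0,#,→)
state=q0 head=0 tape=_#[#]00__   (q0,#)→(q1,0,→)
state=q1 head=1 tape=_#0[0]0__   (q1,0)→(q0,0,←)
state=q0 head=0 tape=_#[0]00__   (q0,0)→(q0,_,→)
state=q0 head=1 tape=_#_[0]0__   (q0,0)→(q0,_,→)
state=q0 head=2 tape=_#__[0]__   (q0,0)→(q0,_,→)
state=q0 head=3 tape=_#___[_]_   (q0,_)→(q3,1,→)
state=q3 head=4 tape=_#___1[_]   (q3,_)→(q4,0,←)
state=q4 head=3 tape=_#___[1]0   (q4,1)→(q4,#,→)
state=q4 head=4 tape=_#___#[0]
No transition is defined for (q4, 0); M halts in state q4.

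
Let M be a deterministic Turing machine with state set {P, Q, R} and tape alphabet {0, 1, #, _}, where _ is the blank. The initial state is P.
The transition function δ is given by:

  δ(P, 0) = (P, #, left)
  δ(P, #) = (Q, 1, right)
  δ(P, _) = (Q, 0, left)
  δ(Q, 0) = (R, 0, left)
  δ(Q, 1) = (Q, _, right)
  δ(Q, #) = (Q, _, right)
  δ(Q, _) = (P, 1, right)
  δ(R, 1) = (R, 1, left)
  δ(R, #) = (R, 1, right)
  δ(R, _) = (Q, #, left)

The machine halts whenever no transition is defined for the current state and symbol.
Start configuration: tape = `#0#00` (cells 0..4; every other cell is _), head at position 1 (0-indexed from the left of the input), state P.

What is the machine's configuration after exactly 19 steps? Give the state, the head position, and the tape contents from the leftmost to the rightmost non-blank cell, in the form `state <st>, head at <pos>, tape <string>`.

state R, head at 2, tape 11___00

P | __#[0]#00   read 0 → write #, move left, go to P
P | __[#]##00   read # → write 1, move right, go to Q
Q | __1[#]#00   read # → write _, move right, go to Q
Q | __1_[#]00   read # → write _, move right, go to Q
Q | __1__[0]0   read 0 → write 0, move left, go to R
R | __1_[_]00   read _ → write #, move left, go to Q
Q | __1[_]#00   read _ → write 1, move right, go to P
P | __11[#]00   read # → write 1, move right, go to Q
Q | __111[0]0   read 0 → write 0, move left, go to R
R | __11[1]00   read 1 → write 1, move left, go to R
R | __1[1]100   read 1 → write 1, move left, go to R
R | __[1]1100   read 1 → write 1, move left, go to R
R | _[_]11100   read _ → write #, move left, go to Q
Q | [_]#11100   read _ → write 1, move right, go to P
P | 1[#]11100   read # → write 1, move right, go to Q
Q | 11[1]1100   read 1 → write _, move right, go to Q
Q | 11_[1]100   read 1 → write _, move right, go to Q
Q | 11__[1]00   read 1 → write _, move right, go to Q
Q | 11___[0]0   read 0 → write 0, move left, go to R
R | 11__[_]00
After 19 steps: state R, head at 2, tape 11___00.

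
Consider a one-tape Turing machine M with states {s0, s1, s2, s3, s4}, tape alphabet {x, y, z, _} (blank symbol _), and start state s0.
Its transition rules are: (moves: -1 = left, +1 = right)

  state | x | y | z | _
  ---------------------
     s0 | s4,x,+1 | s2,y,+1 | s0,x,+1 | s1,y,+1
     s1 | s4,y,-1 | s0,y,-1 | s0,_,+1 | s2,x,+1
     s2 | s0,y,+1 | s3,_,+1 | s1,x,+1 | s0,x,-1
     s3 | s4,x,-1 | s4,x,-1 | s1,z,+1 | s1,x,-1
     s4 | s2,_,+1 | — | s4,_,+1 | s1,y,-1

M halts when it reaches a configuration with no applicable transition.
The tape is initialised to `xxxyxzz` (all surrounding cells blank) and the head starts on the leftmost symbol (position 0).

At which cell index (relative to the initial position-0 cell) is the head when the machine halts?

9

state=s0 head=0 tape=[x]xxyxzz____   (s0,x)→(s4,x,+1)
state=s4 head=1 tape=x[x]xyxzz____   (s4,x)→(s2,_,+1)
state=s2 head=2 tape=x_[x]yxzz____   (s2,x)→(s0,y,+1)
state=s0 head=3 tape=x_y[y]xzz____   (s0,y)→(s2,y,+1)
state=s2 head=4 tape=x_yy[x]zz____   (s2,x)→(s0,y,+1)
state=s0 head=5 tape=x_yyy[z]z____   (s0,z)→(s0,x,+1)
state=s0 head=6 tape=x_yyyx[z]____   (s0,z)→(s0,x,+1)
state=s0 head=7 tape=x_yyyxx[_]___   (s0,_)→(s1,y,+1)
state=s1 head=8 tape=x_yyyxxy[_]__   (s1,_)→(s2,x,+1)
state=s2 head=9 tape=x_yyyxxyx[_]_   (s2,_)→(s0,x,-1)
state=s0 head=8 tape=x_yyyxxy[x]x_   (s0,x)→(s4,x,+1)
state=s4 head=9 tape=x_yyyxxyx[x]_   (s4,x)→(s2,_,+1)
state=s2 head=10 tape=x_yyyxxyx_[_]   (s2,_)→(s0,x,-1)
state=s0 head=9 tape=x_yyyxxyx[_]x   (s0,_)→(s1,y,+1)
state=s1 head=10 tape=x_yyyxxyxy[x]   (s1,x)→(s4,y,-1)
state=s4 head=9 tape=x_yyyxxyx[y]y
At halt the head is at cell 9.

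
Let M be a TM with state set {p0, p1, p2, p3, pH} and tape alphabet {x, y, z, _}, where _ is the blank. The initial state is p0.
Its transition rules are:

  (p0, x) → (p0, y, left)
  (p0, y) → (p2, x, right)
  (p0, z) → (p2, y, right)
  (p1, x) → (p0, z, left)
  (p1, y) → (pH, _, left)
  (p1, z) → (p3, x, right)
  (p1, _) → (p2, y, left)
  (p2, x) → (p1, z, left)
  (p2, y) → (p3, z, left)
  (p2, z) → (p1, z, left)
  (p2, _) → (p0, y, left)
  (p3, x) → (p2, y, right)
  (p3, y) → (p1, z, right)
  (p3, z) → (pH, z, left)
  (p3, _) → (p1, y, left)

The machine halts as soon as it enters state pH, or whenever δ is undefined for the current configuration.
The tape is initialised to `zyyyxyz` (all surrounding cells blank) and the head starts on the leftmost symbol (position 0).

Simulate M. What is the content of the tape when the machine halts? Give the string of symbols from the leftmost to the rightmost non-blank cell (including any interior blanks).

p0 | [z]yyyxyz   read z → write y, move right, go to p2
p2 | y[y]yyxyz   read y → write z, move left, go to p3
p3 | [y]zyyxyz   read y → write z, move right, go to p1
p1 | z[z]yyxyz   read z → write x, move right, go to p3
p3 | zx[y]yxyz   read y → write z, move right, go to p1
p1 | zxz[y]xyz   read y → write _, move left, go to pH
pH | zx[z]_xyz
The non-blank tape span at halt is zxz_xyz.

zxz_xyz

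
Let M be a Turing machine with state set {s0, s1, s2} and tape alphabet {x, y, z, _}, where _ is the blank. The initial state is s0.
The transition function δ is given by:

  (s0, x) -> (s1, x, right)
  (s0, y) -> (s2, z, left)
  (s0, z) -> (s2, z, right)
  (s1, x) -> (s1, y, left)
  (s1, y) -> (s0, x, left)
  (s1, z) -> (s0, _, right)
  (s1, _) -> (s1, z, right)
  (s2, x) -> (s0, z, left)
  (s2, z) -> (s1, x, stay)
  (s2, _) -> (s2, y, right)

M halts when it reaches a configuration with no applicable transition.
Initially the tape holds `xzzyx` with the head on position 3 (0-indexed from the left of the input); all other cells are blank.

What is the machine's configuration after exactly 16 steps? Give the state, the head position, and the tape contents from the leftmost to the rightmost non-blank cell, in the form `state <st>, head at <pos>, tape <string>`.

state s0, head at -1, tape zzyyzx

s0 | _xzz[y]x   read y → write z, move left, go to s2
s2 | _xz[z]zx   read z → write x, move stay, go to s1
s1 | _xz[x]zx   read x → write y, move left, go to s1
s1 | _x[z]yzx   read z → write _, move right, go to s0
s0 | _x_[y]zx   read y → write z, move left, go to s2
s2 | _x[_]zzx   read _ → write y, move right, go to s2
s2 | _xy[z]zx   read z → write x, move stay, go to s1
s1 | _xy[x]zx   read x → write y, move left, go to s1
s1 | _x[y]yzx   read y → write x, move left, go to s0
s0 | _[x]xyzx   read x → write x, move right, go to s1
s1 | _x[x]yzx   read x → write y, move left, go to s1
s1 | _[x]yyzx   read x → write y, move left, go to s1
s1 | [_]yyyzx   read _ → write z, move right, go to s1
s1 | z[y]yyzx   read y → write x, move left, go to s0
s0 | [z]xyyzx   read z → write z, move right, go to s2
s2 | z[x]yyzx   read x → write z, move left, go to s0
s0 | [z]zyyzx
After 16 steps: state s0, head at -1, tape zzyyzx.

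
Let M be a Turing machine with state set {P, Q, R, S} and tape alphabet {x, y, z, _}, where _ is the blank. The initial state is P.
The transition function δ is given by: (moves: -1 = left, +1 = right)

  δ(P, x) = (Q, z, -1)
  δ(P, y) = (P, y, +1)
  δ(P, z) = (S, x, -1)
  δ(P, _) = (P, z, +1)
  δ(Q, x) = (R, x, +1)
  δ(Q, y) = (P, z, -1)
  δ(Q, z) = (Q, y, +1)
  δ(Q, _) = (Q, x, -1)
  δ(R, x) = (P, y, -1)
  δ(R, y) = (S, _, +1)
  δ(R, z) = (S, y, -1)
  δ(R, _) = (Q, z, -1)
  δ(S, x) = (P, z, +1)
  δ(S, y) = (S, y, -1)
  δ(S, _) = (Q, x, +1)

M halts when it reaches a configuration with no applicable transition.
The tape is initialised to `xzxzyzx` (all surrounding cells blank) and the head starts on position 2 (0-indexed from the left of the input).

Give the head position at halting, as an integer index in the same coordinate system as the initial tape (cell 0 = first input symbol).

state=P head=2 tape=xz[x]zyzx   (P,x)→(Q,z,-1)
state=Q head=1 tape=x[z]zzyzx   (Q,z)→(Q,y,+1)
state=Q head=2 tape=xy[z]zyzx   (Q,z)→(Q,y,+1)
state=Q head=3 tape=xyy[z]yzx   (Q,z)→(Q,y,+1)
state=Q head=4 tape=xyyy[y]zx   (Q,y)→(P,z,-1)
state=P head=3 tape=xyy[y]zzx   (P,y)→(P,y,+1)
state=P head=4 tape=xyyy[z]zx   (P,z)→(S,x,-1)
state=S head=3 tape=xyy[y]xzx   (S,y)→(S,y,-1)
state=S head=2 tape=xy[y]yxzx   (S,y)→(S,y,-1)
state=S head=1 tape=x[y]yyxzx   (S,y)→(S,y,-1)
state=S head=0 tape=[x]yyyxzx   (S,x)→(P,z,+1)
state=P head=1 tape=z[y]yyxzx   (P,y)→(P,y,+1)
state=P head=2 tape=zy[y]yxzx   (P,y)→(P,y,+1)
state=P head=3 tape=zyy[y]xzx   (P,y)→(P,y,+1)
state=P head=4 tape=zyyy[x]zx   (P,x)→(Q,z,-1)
state=Q head=3 tape=zyy[y]zzx   (Q,y)→(P,z,-1)
state=P head=2 tape=zy[y]zzzx   (P,y)→(P,y,+1)
state=P head=3 tape=zyy[z]zzx   (P,z)→(S,x,-1)
state=S head=2 tape=zy[y]xzzx   (S,y)→(S,y,-1)
state=S head=1 tape=z[y]yxzzx   (S,y)→(S,y,-1)
state=S head=0 tape=[z]yyxzzx
At halt the head is at cell 0.

0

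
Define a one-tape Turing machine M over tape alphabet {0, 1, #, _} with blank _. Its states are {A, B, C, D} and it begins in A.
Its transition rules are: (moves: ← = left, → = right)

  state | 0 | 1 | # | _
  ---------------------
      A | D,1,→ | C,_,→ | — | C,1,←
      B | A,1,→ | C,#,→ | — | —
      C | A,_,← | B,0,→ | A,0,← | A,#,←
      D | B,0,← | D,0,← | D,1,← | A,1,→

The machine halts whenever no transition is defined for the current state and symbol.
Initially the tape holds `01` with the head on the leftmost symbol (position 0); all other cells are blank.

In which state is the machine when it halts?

A | _[0]1   read 0 → write 1, move →, go to D
D | _1[1]   read 1 → write 0, move ←, go to D
D | _[1]0   read 1 → write 0, move ←, go to D
D | [_]00   read _ → write 1, move →, go to A
A | 1[0]0   read 0 → write 1, move →, go to D
D | 11[0]   read 0 → write 0, move ←, go to B
B | 1[1]0   read 1 → write #, move →, go to C
C | 1#[0]   read 0 → write _, move ←, go to A
A | 1[#]_
No transition is defined for (A, #); M halts in state A.

A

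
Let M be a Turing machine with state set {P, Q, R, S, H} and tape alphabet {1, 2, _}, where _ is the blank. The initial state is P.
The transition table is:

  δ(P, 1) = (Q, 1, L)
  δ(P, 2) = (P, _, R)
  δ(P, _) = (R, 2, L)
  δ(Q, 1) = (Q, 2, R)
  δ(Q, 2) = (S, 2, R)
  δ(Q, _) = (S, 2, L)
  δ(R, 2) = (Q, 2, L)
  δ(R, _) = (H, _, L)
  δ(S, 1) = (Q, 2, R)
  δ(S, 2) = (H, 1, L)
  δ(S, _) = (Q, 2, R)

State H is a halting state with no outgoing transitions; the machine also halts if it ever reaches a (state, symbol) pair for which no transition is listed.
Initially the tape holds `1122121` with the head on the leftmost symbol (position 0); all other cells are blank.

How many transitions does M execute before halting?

P | __[1]122121   read 1 → write 1, move L, go to Q
Q | _[_]1122121   read _ → write 2, move L, go to S
S | [_]21122121   read _ → write 2, move R, go to Q
Q | 2[2]1122121   read 2 → write 2, move R, go to S
S | 22[1]122121   read 1 → write 2, move R, go to Q
Q | 222[1]22121   read 1 → write 2, move R, go to Q
Q | 2222[2]2121   read 2 → write 2, move R, go to S
S | 22222[2]121   read 2 → write 1, move L, go to H
H | 2222[2]1121
M halts after 8 transitions.

8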